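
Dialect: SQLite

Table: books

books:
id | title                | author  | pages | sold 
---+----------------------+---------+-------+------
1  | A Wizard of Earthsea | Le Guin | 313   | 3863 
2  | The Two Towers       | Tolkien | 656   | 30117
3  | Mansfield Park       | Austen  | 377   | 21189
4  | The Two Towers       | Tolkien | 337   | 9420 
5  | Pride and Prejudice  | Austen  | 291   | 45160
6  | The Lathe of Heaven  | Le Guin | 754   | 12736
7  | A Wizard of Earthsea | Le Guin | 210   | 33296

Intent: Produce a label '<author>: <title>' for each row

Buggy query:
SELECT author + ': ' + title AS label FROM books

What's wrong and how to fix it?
Bug: SQLite uses || for string concatenation; + coerces text to numbers (yielding 0)

Fix: Use the || operator for string concatenation

Corrected query:
SELECT author || ': ' || title AS label FROM books

Result:
label                        
-----------------------------
Le Guin: A Wizard of Earthsea
Tolkien: The Two Towers      
Austen: Mansfield Park       
Tolkien: The Two Towers      
Austen: Pride and Prejudice  
Le Guin: The Lathe of Heaven 
Le Guin: A Wizard of Earthsea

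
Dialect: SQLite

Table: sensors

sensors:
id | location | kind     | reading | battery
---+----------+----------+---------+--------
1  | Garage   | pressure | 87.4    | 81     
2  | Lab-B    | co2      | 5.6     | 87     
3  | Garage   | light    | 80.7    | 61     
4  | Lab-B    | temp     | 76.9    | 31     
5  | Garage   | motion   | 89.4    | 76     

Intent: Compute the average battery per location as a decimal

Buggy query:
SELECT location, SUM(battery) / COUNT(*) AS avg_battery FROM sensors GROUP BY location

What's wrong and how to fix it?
Bug: SUM(battery) and COUNT(*) are both integers; the division truncates the fractional part

Fix: Cast one side to REAL so the division keeps the fractional part

Corrected query:
SELECT location, SUM(battery) * 1.0 / COUNT(*) AS avg_battery FROM sensors GROUP BY location

Result:
location | avg_battery
---------+------------
Garage   | 72.666667  
Lab-B    | 59         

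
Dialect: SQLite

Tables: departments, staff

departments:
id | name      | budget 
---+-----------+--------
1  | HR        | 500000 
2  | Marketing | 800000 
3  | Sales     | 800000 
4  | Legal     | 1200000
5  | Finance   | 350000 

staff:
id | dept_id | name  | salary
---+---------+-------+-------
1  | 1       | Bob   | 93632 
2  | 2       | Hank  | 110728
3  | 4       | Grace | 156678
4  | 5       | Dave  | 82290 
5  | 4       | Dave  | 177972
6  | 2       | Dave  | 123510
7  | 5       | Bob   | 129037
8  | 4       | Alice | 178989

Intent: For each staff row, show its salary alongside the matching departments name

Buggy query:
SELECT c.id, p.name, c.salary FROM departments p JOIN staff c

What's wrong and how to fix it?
Bug: Missing join condition: each staff row is matched to all departments rows instead of just its own

Fix: Add ON c.dept_id = p.id to the JOIN

Corrected query:
SELECT c.id, p.name, c.salary FROM departments p JOIN staff c ON c.dept_id = p.id

Result:
id | name      | salary
---+-----------+-------
1  | HR        | 93632 
2  | Marketing | 110728
3  | Legal     | 156678
4  | Finance   | 82290 
5  | Legal     | 177972
6  | Marketing | 123510
7  | Finance   | 129037
8  | Legal     | 178989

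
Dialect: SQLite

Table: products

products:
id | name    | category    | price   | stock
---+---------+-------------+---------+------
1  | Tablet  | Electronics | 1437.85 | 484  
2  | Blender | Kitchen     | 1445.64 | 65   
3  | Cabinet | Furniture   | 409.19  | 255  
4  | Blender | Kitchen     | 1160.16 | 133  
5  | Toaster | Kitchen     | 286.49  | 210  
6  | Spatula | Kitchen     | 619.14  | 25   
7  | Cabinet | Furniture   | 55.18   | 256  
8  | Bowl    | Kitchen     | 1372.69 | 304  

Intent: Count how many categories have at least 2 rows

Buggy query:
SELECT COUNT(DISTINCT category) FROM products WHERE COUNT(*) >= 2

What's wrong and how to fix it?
Bug: COUNT(*) cannot appear in WHERE; the per-group count doesn't exist yet

Fix: Group first with HAVING COUNT(*) >= 2, then COUNT the resulting groups

Corrected query:
SELECT COUNT(*) FROM (SELECT category FROM products GROUP BY category HAVING COUNT(*) >= 2)

Result:
COUNT(*)
--------
2       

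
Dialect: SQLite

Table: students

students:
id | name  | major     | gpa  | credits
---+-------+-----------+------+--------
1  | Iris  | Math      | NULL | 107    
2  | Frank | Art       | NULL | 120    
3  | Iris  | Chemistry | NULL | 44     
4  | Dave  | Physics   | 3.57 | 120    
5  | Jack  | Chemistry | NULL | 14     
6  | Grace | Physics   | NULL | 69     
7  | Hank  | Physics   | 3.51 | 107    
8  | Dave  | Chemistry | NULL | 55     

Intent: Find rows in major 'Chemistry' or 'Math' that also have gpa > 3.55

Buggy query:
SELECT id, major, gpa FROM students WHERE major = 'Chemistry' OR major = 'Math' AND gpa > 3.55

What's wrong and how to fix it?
Bug: AND binds tighter than OR, so this parses as major = 'Chemistry' OR (major = 'Math' AND gpa > 3.55)

Fix: Add parentheses around the OR so the AND applies to both alternatives

Corrected query:
SELECT id, major, gpa FROM students WHERE (major = 'Chemistry' OR major = 'Math') AND gpa > 3.55

Result:
(no rows)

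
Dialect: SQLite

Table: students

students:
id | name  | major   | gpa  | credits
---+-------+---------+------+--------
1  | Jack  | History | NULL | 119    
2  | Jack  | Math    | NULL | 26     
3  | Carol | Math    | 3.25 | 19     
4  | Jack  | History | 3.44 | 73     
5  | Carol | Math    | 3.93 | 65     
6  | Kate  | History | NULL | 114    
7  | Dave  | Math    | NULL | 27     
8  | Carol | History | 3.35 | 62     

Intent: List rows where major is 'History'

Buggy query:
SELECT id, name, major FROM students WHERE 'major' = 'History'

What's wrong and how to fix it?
Bug: Single quotes denote string literals in SQL; the column name is being compared as a constant string

Fix: Reference the column as major without single quotes

Corrected query:
SELECT id, name, major FROM students WHERE major = 'History'

Result:
id | name  | major  
---+-------+--------
1  | Jack  | History
4  | Jack  | History
6  | Kate  | History
8  | Carol | History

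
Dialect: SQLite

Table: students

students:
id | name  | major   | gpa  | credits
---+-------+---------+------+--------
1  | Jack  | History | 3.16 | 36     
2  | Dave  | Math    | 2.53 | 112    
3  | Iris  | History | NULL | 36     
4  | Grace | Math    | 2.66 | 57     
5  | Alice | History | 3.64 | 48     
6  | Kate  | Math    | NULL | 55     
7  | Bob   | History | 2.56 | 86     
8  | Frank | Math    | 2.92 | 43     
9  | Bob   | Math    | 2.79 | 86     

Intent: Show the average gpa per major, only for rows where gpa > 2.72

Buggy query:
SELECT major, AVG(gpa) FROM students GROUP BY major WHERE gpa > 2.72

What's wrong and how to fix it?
Bug: Row-level WHERE must come before GROUP BY in the clause order

Fix: Place WHERE between FROM and GROUP BY

Corrected query:
SELECT major, AVG(gpa) FROM students WHERE gpa > 2.72 GROUP BY major

Result:
major   | AVG(gpa)
--------+---------
History | 3.4     
Math    | 2.855   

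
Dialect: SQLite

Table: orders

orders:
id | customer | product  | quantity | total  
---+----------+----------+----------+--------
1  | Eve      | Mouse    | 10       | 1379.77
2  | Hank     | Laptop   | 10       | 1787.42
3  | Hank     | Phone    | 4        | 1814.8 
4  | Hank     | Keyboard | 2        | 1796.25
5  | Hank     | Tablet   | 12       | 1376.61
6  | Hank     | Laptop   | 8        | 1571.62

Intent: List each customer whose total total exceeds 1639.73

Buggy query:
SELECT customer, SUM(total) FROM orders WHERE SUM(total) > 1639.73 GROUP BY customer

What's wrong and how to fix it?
Bug: WHERE runs before GROUP BY, so aggregates aren't available there

Fix: Use HAVING (which filters groups after aggregation) instead of WHERE

Corrected query:
SELECT customer, SUM(total) FROM orders GROUP BY customer HAVING SUM(total) > 1639.73

Result:
customer | SUM(total)
---------+-----------
Hank     | 8346.7    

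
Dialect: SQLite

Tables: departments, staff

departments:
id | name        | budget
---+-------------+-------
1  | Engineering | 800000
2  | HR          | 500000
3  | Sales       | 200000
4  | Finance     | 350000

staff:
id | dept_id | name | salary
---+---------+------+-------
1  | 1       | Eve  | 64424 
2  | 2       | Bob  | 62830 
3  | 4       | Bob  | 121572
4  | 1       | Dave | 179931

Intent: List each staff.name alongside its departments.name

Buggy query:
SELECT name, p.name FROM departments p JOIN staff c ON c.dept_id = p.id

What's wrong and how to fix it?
Bug: Both tables have a 'name' column; the unqualified reference is ambiguous

Fix: Qualify the column with its table alias (c.name)

Corrected query:
SELECT c.name, p.name FROM departments p JOIN staff c ON c.dept_id = p.id

Result:
name | name       
-----+------------
Eve  | Engineering
Bob  | HR         
Bob  | Finance    
Dave | Engineering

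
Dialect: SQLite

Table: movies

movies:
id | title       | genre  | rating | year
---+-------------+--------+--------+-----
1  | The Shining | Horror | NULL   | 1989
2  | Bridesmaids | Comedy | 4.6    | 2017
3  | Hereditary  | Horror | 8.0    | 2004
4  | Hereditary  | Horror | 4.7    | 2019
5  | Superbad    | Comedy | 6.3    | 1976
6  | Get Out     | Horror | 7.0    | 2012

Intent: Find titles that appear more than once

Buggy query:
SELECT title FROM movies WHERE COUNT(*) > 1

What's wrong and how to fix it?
Bug: COUNT(*) is an aggregate and cannot be used in WHERE

Fix: GROUP BY title, then filter groups with HAVING COUNT(*) > 1

Corrected query:
SELECT title FROM movies GROUP BY title HAVING COUNT(*) > 1

Result:
title     
----------
Hereditary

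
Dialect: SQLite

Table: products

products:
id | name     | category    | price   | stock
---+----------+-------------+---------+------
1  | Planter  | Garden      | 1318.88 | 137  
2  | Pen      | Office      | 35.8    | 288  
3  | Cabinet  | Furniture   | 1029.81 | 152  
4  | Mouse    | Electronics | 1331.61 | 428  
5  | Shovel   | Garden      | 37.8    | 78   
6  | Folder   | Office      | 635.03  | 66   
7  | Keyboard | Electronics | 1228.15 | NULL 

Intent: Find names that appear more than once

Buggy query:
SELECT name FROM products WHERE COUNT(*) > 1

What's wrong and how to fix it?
Bug: WHERE can't reference COUNT(*); aggregates are computed after WHERE

Fix: Group first, then use HAVING for the count condition

Corrected query:
SELECT name FROM products GROUP BY name HAVING COUNT(*) > 1

Result:
(no rows)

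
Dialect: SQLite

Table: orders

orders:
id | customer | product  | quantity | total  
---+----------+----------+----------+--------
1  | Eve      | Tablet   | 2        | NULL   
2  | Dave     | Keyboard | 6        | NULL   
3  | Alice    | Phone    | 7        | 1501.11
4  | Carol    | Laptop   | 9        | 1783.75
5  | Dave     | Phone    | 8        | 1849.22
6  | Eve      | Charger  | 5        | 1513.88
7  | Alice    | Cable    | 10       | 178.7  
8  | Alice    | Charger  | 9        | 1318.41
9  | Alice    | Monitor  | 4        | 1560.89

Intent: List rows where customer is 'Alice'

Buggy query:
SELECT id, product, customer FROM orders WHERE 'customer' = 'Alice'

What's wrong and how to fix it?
Bug: 'customer' in single quotes is a string literal, not the column; the comparison is literal-vs-literal and never true

Fix: Reference the column as customer without single quotes

Corrected query:
SELECT id, product, customer FROM orders WHERE customer = 'Alice'

Result:
id | product | customer
---+---------+---------
3  | Phone   | Alice   
7  | Cable   | Alice   
8  | Charger | Alice   
9  | Monitor | Alice   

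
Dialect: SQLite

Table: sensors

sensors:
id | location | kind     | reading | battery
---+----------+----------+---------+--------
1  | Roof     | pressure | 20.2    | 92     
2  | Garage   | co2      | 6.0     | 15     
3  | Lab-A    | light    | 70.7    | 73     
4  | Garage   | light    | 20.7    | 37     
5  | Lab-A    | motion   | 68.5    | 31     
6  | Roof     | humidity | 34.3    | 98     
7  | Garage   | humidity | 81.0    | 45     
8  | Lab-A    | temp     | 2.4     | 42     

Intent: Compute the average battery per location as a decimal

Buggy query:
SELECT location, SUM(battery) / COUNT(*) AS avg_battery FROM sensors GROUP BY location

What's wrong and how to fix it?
Bug: Both operands are integers, so '/' performs integer division and truncates

Fix: Multiply by 1.0 (or CAST to REAL) to force floating-point division

Corrected query:
SELECT location, SUM(battery) * 1.0 / COUNT(*) AS avg_battery FROM sensors GROUP BY location

Result:
location | avg_battery
---------+------------
Garage   | 32.333333  
Lab-A    | 48.666667  
Roof     | 95         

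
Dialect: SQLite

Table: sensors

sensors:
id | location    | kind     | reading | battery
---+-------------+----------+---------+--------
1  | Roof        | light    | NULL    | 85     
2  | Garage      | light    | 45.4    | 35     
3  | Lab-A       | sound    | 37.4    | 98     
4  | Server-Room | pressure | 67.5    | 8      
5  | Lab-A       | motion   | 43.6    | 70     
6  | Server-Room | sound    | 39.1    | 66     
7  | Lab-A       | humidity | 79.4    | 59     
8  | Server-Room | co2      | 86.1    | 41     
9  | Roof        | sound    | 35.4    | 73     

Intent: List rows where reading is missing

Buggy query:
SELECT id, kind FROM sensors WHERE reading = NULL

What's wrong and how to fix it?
Bug: Comparing to NULL with '=' never matches; NULL = NULL is unknown, not true

Fix: Replace '= NULL' with 'IS NULL'

Corrected query:
SELECT id, kind FROM sensors WHERE reading IS NULL

Result:
id | kind 
---+------
1  | light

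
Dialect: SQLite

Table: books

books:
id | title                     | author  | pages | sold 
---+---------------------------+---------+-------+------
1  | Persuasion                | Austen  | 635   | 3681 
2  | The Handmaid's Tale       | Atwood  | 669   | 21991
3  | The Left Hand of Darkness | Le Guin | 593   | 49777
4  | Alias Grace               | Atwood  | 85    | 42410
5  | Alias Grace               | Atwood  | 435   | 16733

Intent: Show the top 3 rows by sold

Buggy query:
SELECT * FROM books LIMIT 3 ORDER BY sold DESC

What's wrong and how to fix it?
Bug: LIMIT must come after ORDER BY

Fix: Swap the clauses: ORDER BY first, then LIMIT

Corrected query:
SELECT * FROM books ORDER BY sold DESC LIMIT 3

Result:
id | title                     | author  | pages | sold 
---+---------------------------+---------+-------+------
3  | The Left Hand of Darkness | Le Guin | 593   | 49777
4  | Alias Grace               | Atwood  | 85    | 42410
2  | The Handmaid's Tale       | Atwood  | 669   | 21991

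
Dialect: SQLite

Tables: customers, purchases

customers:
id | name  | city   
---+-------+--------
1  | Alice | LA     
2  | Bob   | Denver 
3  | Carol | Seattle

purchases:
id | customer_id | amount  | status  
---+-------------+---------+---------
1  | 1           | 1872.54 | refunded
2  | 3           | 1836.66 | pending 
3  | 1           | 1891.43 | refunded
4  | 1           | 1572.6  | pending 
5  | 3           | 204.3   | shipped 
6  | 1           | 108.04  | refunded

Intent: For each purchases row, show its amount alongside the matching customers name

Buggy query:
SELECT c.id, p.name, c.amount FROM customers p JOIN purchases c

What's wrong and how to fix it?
Bug: Missing join condition: each purchases row is matched to all customers rows instead of just its own

Fix: Specify the join condition linking the foreign key to the parent id

Corrected query:
SELECT c.id, p.name, c.amount FROM customers p JOIN purchases c ON c.customer_id = p.id

Result:
id | name  | amount 
---+-------+--------
1  | Alice | 1872.54
2  | Carol | 1836.66
3  | Alice | 1891.43
4  | Alice | 1572.6 
5  | Carol | 204.3  
6  | Alice | 108.04 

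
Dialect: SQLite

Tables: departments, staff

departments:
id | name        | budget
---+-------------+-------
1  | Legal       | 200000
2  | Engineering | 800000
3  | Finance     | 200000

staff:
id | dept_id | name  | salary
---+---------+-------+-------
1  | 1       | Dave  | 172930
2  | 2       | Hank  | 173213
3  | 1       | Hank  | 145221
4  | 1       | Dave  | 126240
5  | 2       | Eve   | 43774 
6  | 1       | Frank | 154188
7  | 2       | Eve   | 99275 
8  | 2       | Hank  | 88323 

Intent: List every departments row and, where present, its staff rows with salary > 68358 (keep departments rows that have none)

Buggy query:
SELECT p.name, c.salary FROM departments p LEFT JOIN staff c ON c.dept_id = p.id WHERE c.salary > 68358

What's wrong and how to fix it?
Bug: A WHERE condition on the right-hand table after LEFT JOIN drops unmatched parents

Fix: Move the right-table condition into the ON clause so unmatched parents are kept

Corrected query:
SELECT p.name, c.salary FROM departments p LEFT JOIN staff c ON c.dept_id = p.id AND c.salary > 68358

Result:
name        | salary
------------+-------
Legal       | 126240
Legal       | 145221
Legal       | 154188
Legal       | 172930
Engineering | 88323 
Engineering | 99275 
Engineering | 173213
Finance     | NULL  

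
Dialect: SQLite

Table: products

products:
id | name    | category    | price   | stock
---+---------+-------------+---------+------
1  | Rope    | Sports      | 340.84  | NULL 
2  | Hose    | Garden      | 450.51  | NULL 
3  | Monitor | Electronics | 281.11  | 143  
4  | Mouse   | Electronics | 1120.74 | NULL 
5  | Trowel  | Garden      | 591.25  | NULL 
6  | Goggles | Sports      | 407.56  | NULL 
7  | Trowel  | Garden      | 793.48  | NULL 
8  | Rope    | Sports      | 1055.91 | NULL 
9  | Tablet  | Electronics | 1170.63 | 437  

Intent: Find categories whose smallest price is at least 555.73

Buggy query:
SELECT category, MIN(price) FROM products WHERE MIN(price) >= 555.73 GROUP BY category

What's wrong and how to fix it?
Bug: Aggregates like MIN are computed per group after WHERE runs

Fix: Use HAVING for the per-group MIN condition

Corrected query:
SELECT category, MIN(price) FROM products GROUP BY category HAVING MIN(price) >= 555.73

Result:
(no rows)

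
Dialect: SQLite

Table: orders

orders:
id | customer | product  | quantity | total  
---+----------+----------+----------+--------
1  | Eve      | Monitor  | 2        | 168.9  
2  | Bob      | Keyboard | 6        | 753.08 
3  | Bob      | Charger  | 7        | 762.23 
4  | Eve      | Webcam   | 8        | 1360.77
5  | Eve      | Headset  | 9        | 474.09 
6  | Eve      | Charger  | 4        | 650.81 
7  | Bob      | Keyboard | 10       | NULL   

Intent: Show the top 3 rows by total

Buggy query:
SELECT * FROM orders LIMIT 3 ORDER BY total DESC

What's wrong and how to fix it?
Bug: ORDER BY cannot follow LIMIT; LIMIT is the final clause

Fix: Swap the clauses: ORDER BY first, then LIMIT

Corrected query:
SELECT * FROM orders ORDER BY total DESC LIMIT 3

Result:
id | customer | product  | quantity | total  
---+----------+----------+----------+--------
4  | Eve      | Webcam   | 8        | 1360.77
3  | Bob      | Charger  | 7        | 762.23 
2  | Bob      | Keyboard | 6        | 753.08 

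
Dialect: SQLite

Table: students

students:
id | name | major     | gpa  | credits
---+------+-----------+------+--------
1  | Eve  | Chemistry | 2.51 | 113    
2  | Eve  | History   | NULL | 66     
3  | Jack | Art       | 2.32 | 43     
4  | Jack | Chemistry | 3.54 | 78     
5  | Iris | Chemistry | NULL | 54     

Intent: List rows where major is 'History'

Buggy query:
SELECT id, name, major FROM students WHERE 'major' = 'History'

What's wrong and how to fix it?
Bug: Single quotes denote string literals in SQL; the column name is being compared as a constant string

Fix: Reference the column as major without single quotes

Corrected query:
SELECT id, name, major FROM students WHERE major = 'History'

Result:
id | name | major  
---+------+--------
2  | Eve  | History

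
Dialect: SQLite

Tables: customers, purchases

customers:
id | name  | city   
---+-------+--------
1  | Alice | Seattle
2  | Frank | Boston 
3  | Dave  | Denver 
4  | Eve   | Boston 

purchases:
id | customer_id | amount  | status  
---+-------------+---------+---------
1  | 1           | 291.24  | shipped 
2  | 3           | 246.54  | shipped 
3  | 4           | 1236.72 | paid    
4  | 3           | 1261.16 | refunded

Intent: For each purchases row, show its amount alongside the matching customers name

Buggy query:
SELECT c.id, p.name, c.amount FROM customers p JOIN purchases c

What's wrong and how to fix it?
Bug: Missing join condition: each purchases row is matched to all customers rows instead of just its own

Fix: Specify the join condition linking the foreign key to the parent id

Corrected query:
SELECT c.id, p.name, c.amount FROM customers p JOIN purchases c ON c.customer_id = p.id

Result:
id | name  | amount 
---+-------+--------
1  | Alice | 291.24 
2  | Dave  | 246.54 
3  | Eve   | 1236.72
4  | Dave  | 1261.16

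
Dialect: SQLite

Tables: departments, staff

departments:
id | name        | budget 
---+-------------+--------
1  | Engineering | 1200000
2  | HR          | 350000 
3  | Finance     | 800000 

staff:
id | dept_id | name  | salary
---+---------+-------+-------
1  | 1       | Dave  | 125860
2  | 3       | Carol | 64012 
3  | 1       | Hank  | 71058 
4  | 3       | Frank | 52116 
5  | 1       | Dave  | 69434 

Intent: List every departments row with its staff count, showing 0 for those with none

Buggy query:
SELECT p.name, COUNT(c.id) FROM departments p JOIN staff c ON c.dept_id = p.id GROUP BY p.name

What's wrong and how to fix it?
Bug: INNER JOIN drops departments rows that have no matching staff rows

Fix: Switch to LEFT JOIN to retain unmatched parent rows

Corrected query:
SELECT p.name, COUNT(c.id) FROM departments p LEFT JOIN staff c ON c.dept_id = p.id GROUP BY p.name

Result:
name        | COUNT(c.id)
------------+------------
Engineering | 3          
Finance     | 2          
HR          | 0          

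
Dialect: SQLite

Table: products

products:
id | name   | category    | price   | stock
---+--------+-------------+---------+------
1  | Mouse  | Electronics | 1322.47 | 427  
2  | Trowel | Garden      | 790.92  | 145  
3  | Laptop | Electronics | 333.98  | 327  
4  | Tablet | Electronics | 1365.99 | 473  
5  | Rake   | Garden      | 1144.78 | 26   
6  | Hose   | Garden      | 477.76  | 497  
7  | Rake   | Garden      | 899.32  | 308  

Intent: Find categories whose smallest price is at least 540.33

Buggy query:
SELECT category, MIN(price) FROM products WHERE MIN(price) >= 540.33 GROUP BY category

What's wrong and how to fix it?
Bug: Aggregates like MIN are computed per group after WHERE runs

Fix: Replace WHERE with HAVING after the GROUP BY

Corrected query:
SELECT category, MIN(price) FROM products GROUP BY category HAVING MIN(price) >= 540.33

Result:
(no rows)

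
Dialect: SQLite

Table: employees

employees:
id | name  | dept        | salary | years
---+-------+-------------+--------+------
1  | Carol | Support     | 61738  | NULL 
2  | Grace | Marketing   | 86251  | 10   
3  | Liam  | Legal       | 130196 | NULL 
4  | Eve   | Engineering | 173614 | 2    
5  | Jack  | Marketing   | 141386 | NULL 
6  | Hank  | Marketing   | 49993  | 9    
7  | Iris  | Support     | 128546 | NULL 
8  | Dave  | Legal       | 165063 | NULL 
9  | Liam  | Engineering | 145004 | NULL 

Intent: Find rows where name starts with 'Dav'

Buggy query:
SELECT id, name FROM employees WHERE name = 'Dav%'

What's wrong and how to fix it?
Bug: Wildcards only work with LIKE; '=' treats '%' as a literal character

Fix: Use LIKE for wildcard pattern matching

Corrected query:
SELECT id, name FROM employees WHERE name LIKE 'Dav%'

Result:
id | name
---+-----
8  | Dave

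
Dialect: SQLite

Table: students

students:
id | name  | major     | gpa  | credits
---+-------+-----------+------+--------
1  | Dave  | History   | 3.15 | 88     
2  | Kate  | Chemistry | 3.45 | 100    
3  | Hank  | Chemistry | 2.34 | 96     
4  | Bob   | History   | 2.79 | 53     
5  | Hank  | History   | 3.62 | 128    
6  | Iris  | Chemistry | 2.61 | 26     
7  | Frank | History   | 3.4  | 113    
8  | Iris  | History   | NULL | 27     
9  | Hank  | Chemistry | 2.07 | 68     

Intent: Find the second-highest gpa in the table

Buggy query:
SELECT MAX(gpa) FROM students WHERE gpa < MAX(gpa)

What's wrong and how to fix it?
Bug: MAX(gpa) on the right of the comparison is an aggregate-in-WHERE error

Fix: Put the inner MAX in a scalar subquery

Corrected query:
SELECT MAX(gpa) FROM students WHERE gpa < (SELECT MAX(gpa) FROM students)

Result:
MAX(gpa)
--------
3.45    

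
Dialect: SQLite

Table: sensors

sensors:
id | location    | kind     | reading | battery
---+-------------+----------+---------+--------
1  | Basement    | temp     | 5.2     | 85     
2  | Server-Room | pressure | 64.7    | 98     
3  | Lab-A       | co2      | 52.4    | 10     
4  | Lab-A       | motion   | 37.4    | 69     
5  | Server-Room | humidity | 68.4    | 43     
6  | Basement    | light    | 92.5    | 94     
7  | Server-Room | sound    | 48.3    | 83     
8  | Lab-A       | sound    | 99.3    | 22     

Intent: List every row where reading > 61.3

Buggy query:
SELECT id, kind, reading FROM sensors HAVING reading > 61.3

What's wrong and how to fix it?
Bug: HAVING filters the output of aggregation, but this query has no GROUP BY and no aggregate functions, so SQLite rejects it (HAVING clause on a non-aggregate query); the condition here is per row

Fix: Use WHERE for row-level filtering

Corrected query:
SELECT id, kind, reading FROM sensors WHERE reading > 61.3

Result:
id | kind     | reading
---+----------+--------
2  | pressure | 64.7   
5  | humidity | 68.4   
6  | light    | 92.5   
8  | sound    | 99.3   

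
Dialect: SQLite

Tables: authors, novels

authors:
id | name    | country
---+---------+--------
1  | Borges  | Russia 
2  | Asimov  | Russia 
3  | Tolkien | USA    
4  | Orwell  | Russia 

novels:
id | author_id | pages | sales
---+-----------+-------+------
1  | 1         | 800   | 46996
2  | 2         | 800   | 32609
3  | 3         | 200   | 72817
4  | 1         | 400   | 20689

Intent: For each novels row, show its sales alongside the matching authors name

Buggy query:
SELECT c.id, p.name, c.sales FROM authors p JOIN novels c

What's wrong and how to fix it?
Bug: Missing join condition: each novels row is matched to all authors rows instead of just its own

Fix: Add ON c.author_id = p.id to the JOIN

Corrected query:
SELECT c.id, p.name, c.sales FROM authors p JOIN novels c ON c.author_id = p.id

Result:
id | name    | sales
---+---------+------
1  | Borges  | 46996
2  | Asimov  | 32609
3  | Tolkien | 72817
4  | Borges  | 20689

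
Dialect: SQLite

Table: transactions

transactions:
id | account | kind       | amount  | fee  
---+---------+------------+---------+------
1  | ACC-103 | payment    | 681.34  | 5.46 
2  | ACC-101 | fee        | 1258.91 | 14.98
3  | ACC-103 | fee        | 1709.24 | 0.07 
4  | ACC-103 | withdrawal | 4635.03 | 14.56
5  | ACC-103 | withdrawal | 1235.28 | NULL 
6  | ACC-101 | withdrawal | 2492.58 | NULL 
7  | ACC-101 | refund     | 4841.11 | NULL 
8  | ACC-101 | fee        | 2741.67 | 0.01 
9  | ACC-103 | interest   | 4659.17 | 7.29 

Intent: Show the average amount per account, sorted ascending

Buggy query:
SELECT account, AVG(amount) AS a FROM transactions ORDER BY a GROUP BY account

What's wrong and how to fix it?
Bug: GROUP BY must precede ORDER BY

Fix: Move ORDER BY to the end, after GROUP BY

Corrected query:
SELECT account, AVG(amount) AS a FROM transactions GROUP BY account ORDER BY a

Result:
account | a        
--------+----------
ACC-103 | 2584.012 
ACC-101 | 2833.5675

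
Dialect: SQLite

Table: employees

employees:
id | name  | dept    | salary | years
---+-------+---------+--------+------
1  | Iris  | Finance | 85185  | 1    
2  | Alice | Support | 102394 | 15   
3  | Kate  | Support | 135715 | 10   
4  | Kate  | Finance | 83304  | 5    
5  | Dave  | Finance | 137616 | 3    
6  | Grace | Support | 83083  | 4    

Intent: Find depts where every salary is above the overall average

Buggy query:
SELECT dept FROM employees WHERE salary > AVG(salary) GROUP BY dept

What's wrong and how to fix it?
Bug: AVG() is an aggregate; it can't sit directly in WHERE

Fix: Use a subquery for AVG and a HAVING MIN(...) filter so the condition holds for every row in the group

Corrected query:
SELECT dept FROM employees GROUP BY dept HAVING MIN(salary) > (SELECT AVG(salary) FROM employees)

Result:
(no rows)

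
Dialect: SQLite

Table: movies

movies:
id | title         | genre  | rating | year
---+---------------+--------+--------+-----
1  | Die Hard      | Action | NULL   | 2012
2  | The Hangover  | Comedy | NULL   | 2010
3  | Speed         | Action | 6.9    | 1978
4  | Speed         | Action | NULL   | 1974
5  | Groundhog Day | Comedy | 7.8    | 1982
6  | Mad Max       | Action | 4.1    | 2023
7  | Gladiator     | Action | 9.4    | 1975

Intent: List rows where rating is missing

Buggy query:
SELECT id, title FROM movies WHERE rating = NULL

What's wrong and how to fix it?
Bug: Comparing to NULL with '=' never matches; NULL = NULL is unknown, not true

Fix: Replace '= NULL' with 'IS NULL'

Corrected query:
SELECT id, title FROM movies WHERE rating IS NULL

Result:
id | title       
---+-------------
1  | Die Hard    
2  | The Hangover
4  | Speed       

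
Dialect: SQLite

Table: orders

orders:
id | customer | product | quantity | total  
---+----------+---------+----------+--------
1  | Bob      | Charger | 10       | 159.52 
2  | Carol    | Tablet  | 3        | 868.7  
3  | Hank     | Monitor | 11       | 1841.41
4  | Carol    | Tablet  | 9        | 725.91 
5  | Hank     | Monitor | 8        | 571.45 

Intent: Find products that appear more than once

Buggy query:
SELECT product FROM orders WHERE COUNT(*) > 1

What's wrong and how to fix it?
Bug: WHERE can't reference COUNT(*); aggregates are computed after WHERE

Fix: GROUP BY product, then filter groups with HAVING COUNT(*) > 1

Corrected query:
SELECT product FROM orders GROUP BY product HAVING COUNT(*) > 1

Result:
product
-------
Monitor
Tablet 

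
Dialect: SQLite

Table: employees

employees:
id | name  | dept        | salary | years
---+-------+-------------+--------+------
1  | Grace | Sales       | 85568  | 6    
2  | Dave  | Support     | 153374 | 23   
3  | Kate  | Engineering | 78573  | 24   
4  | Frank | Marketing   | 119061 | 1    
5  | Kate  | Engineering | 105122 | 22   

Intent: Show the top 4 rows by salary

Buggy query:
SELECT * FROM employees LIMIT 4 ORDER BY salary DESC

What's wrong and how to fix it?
Bug: LIMIT must come after ORDER BY

Fix: Swap the clauses: ORDER BY first, then LIMIT

Corrected query:
SELECT * FROM employees ORDER BY salary DESC LIMIT 4

Result:
id | name  | dept        | salary | years
---+-------+-------------+--------+------
2  | Dave  | Support     | 153374 | 23   
4  | Frank | Marketing   | 119061 | 1    
5  | Kate  | Engineering | 105122 | 22   
1  | Grace | Sales       | 85568  | 6    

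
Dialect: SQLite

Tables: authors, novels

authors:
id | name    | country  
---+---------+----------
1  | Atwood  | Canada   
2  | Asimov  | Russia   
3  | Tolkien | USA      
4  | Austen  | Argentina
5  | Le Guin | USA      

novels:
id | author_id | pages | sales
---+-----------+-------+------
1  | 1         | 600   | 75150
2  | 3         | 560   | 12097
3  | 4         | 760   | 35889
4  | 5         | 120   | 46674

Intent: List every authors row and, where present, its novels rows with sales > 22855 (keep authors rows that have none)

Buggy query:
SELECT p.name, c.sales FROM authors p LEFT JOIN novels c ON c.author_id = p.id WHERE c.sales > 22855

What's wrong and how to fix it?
Bug: Filtering c.sales in WHERE discards the NULL rows produced by LEFT JOIN, turning it into an inner join

Fix: Put 'c.sales > 22855' in the JOIN's ON clause instead of WHERE

Corrected query:
SELECT p.name, c.sales FROM authors p LEFT JOIN novels c ON c.author_id = p.id AND c.sales > 22855

Result:
name    | sales
--------+------
Atwood  | 75150
Asimov  | NULL 
Tolkien | NULL 
Austen  | 35889
Le Guin | 46674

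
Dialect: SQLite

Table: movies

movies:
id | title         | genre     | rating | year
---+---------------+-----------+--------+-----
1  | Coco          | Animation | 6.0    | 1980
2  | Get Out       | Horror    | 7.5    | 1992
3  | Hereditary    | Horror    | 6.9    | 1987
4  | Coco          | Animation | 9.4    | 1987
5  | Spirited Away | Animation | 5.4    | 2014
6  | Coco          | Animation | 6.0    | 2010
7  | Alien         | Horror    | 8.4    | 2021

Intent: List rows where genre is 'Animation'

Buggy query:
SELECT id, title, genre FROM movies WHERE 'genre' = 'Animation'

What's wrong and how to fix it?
Bug: 'genre' in single quotes is a string literal, not the column; the comparison is literal-vs-literal and never true

Fix: Reference the column as genre without single quotes

Corrected query:
SELECT id, title, genre FROM movies WHERE genre = 'Animation'

Result:
id | title         | genre    
---+---------------+----------
1  | Coco          | Animation
4  | Coco          | Animation
5  | Spirited Away | Animation
6  | Coco          | Animation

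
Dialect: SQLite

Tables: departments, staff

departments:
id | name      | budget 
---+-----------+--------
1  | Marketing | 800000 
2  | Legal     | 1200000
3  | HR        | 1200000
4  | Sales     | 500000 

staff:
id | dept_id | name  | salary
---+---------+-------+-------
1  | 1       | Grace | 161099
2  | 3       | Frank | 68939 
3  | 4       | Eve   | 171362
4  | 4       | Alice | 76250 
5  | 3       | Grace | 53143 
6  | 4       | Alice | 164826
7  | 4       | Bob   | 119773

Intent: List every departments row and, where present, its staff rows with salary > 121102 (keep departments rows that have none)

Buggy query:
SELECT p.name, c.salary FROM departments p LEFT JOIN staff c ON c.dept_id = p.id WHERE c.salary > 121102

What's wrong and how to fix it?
Bug: A WHERE condition on the right-hand table after LEFT JOIN drops unmatched parents

Fix: Move the right-table condition into the ON clause so unmatched parents are kept

Corrected query:
SELECT p.name, c.salary FROM departments p LEFT JOIN staff c ON c.dept_id = p.id AND c.salary > 121102

Result:
name      | salary
----------+-------
Marketing | 161099
Legal     | NULL  
HR        | NULL  
Sales     | 164826
Sales     | 171362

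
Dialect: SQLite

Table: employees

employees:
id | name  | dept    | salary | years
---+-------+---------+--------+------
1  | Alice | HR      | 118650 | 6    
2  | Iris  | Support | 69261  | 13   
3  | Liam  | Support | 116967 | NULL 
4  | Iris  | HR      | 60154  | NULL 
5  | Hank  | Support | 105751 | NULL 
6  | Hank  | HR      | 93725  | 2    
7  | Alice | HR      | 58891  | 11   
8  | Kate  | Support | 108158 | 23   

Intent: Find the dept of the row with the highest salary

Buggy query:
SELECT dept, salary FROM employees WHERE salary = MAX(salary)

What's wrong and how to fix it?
Bug: WHERE is evaluated per row; an aggregate over the whole table isn't defined there

Fix: Use a subquery: WHERE salary = (SELECT MAX(salary) FROM employees)

Corrected query:
SELECT dept, salary FROM employees WHERE salary = (SELECT MAX(salary) FROM employees)

Result:
dept | salary
-----+-------
HR   | 118650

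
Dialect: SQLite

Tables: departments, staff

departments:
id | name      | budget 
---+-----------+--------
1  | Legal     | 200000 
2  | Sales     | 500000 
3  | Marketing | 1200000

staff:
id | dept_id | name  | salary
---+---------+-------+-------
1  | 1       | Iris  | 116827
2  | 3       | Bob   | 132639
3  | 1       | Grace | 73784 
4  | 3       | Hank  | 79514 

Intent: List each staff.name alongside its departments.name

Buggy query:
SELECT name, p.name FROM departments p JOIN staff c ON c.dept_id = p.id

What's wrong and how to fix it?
Bug: 'name' exists in both joined tables, so the database can't tell which one is meant

Fix: Qualify the column with its table alias (c.name)

Corrected query:
SELECT c.name, p.name FROM departments p JOIN staff c ON c.dept_id = p.id

Result:
name  | name     
------+----------
Iris  | Legal    
Bob   | Marketing
Grace | Legal    
Hank  | Marketing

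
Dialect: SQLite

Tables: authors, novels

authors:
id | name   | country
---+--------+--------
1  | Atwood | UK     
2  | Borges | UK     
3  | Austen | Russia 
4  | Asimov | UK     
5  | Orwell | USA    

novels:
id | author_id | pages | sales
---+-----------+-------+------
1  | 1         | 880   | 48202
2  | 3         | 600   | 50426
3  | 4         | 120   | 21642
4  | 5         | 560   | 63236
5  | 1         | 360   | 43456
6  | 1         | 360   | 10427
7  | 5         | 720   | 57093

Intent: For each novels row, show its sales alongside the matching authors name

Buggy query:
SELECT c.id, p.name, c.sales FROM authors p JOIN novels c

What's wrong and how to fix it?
Bug: JOIN with no ON clause produces a cartesian product; every novels row pairs with every authors row

Fix: Specify the join condition linking the foreign key to the parent id

Corrected query:
SELECT c.id, p.name, c.sales FROM authors p JOIN novels c ON c.author_id = p.id

Result:
id | name   | sales
---+--------+------
1  | Atwood | 48202
2  | Austen | 50426
3  | Asimov | 21642
4  | Orwell | 63236
5  | Atwood | 43456
6  | Atwood | 10427
7  | Orwell | 57093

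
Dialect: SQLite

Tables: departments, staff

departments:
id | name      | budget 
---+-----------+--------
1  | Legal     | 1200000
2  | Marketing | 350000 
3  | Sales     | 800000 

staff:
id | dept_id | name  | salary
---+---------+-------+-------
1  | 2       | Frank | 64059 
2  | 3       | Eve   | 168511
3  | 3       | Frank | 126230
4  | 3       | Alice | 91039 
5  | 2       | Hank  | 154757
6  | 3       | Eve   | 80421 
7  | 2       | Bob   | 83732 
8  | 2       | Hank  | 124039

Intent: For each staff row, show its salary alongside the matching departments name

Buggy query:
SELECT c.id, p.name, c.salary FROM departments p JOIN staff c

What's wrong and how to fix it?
Bug: Missing join condition: each staff row is matched to all departments rows instead of just its own

Fix: Specify the join condition linking the foreign key to the parent id

Corrected query:
SELECT c.id, p.name, c.salary FROM departments p JOIN staff c ON c.dept_id = p.id

Result:
id | name      | salary
---+-----------+-------
1  | Marketing | 64059 
2  | Sales     | 168511
3  | Sales     | 126230
4  | Sales     | 91039 
5  | Marketing | 154757
6  | Sales     | 80421 
7  | Marketing | 83732 
8  | Marketing | 124039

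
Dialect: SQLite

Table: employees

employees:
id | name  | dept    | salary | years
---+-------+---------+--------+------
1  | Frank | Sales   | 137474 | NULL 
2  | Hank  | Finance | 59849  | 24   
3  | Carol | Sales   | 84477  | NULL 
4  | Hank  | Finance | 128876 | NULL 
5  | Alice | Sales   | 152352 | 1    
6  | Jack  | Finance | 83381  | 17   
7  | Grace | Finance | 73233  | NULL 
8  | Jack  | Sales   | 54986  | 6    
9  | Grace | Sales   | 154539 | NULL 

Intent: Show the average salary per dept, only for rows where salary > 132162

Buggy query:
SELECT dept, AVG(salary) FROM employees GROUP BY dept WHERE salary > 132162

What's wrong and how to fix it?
Bug: Row-level WHERE must come before GROUP BY in the clause order

Fix: Move the WHERE clause before GROUP BY

Corrected query:
SELECT dept, AVG(salary) FROM employees WHERE salary > 132162 GROUP BY dept

Result:
dept  | AVG(salary)  
------+--------------
Sales | 148121.666667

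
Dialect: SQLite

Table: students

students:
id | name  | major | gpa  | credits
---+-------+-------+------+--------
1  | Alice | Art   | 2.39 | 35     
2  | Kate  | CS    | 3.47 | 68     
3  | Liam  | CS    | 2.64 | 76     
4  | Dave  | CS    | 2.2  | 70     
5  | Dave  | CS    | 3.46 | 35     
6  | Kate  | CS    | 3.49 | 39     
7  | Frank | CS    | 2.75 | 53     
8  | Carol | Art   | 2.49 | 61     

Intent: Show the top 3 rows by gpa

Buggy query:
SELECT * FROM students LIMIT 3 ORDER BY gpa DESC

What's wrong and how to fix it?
Bug: LIMIT must come after ORDER BY

Fix: Sort with ORDER BY, then apply LIMIT

Corrected query:
SELECT * FROM students ORDER BY gpa DESC LIMIT 3

Result:
id | name | major | gpa  | credits
---+------+-------+------+--------
6  | Kate | CS    | 3.49 | 39     
2  | Kate | CS    | 3.47 | 68     
5  | Dave | CS    | 3.46 | 35     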